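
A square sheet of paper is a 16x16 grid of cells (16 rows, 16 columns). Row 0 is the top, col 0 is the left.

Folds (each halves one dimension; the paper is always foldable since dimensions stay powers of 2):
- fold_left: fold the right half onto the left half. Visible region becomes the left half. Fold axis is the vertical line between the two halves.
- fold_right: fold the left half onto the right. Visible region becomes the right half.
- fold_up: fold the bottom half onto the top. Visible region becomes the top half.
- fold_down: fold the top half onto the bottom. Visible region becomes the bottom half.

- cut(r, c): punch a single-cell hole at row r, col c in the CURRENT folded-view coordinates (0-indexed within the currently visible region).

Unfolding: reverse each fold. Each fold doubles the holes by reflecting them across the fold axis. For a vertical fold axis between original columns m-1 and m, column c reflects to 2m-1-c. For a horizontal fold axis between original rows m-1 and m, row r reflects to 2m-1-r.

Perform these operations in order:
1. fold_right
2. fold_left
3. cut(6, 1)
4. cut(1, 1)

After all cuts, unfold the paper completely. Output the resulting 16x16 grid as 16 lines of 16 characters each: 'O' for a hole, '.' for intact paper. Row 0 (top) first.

Answer: ................
.O....O..O....O.
................
................
................
................
.O....O..O....O.
................
................
................
................
................
................
................
................
................

Derivation:
Op 1 fold_right: fold axis v@8; visible region now rows[0,16) x cols[8,16) = 16x8
Op 2 fold_left: fold axis v@12; visible region now rows[0,16) x cols[8,12) = 16x4
Op 3 cut(6, 1): punch at orig (6,9); cuts so far [(6, 9)]; region rows[0,16) x cols[8,12) = 16x4
Op 4 cut(1, 1): punch at orig (1,9); cuts so far [(1, 9), (6, 9)]; region rows[0,16) x cols[8,12) = 16x4
Unfold 1 (reflect across v@12): 4 holes -> [(1, 9), (1, 14), (6, 9), (6, 14)]
Unfold 2 (reflect across v@8): 8 holes -> [(1, 1), (1, 6), (1, 9), (1, 14), (6, 1), (6, 6), (6, 9), (6, 14)]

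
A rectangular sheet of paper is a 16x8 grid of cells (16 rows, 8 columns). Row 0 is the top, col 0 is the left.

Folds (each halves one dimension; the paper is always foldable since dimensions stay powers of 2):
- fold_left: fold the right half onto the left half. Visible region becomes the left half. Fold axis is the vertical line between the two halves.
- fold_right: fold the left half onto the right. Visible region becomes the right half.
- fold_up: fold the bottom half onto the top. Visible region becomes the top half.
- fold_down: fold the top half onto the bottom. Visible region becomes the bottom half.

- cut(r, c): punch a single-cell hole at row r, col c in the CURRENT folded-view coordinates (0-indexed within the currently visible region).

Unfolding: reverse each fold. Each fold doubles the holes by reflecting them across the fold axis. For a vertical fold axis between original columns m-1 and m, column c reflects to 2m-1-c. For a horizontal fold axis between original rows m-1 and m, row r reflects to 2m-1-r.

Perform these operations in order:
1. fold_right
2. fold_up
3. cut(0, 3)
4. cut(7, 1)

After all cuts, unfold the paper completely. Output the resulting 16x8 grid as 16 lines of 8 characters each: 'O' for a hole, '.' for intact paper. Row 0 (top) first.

Answer: O......O
........
........
........
........
........
........
..O..O..
..O..O..
........
........
........
........
........
........
O......O

Derivation:
Op 1 fold_right: fold axis v@4; visible region now rows[0,16) x cols[4,8) = 16x4
Op 2 fold_up: fold axis h@8; visible region now rows[0,8) x cols[4,8) = 8x4
Op 3 cut(0, 3): punch at orig (0,7); cuts so far [(0, 7)]; region rows[0,8) x cols[4,8) = 8x4
Op 4 cut(7, 1): punch at orig (7,5); cuts so far [(0, 7), (7, 5)]; region rows[0,8) x cols[4,8) = 8x4
Unfold 1 (reflect across h@8): 4 holes -> [(0, 7), (7, 5), (8, 5), (15, 7)]
Unfold 2 (reflect across v@4): 8 holes -> [(0, 0), (0, 7), (7, 2), (7, 5), (8, 2), (8, 5), (15, 0), (15, 7)]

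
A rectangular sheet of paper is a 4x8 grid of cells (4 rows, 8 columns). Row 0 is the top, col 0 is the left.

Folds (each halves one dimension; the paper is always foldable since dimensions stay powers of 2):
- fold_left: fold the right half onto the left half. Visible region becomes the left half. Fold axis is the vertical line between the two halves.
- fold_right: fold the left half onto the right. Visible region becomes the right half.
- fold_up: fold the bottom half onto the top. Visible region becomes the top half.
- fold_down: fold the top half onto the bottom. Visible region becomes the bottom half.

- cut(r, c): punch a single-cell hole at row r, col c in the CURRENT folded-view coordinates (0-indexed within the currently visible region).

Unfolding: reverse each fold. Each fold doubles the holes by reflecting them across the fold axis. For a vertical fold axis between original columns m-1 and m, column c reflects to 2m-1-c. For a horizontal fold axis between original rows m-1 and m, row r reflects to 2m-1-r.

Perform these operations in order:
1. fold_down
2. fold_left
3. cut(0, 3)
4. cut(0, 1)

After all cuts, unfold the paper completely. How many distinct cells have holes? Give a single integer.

Op 1 fold_down: fold axis h@2; visible region now rows[2,4) x cols[0,8) = 2x8
Op 2 fold_left: fold axis v@4; visible region now rows[2,4) x cols[0,4) = 2x4
Op 3 cut(0, 3): punch at orig (2,3); cuts so far [(2, 3)]; region rows[2,4) x cols[0,4) = 2x4
Op 4 cut(0, 1): punch at orig (2,1); cuts so far [(2, 1), (2, 3)]; region rows[2,4) x cols[0,4) = 2x4
Unfold 1 (reflect across v@4): 4 holes -> [(2, 1), (2, 3), (2, 4), (2, 6)]
Unfold 2 (reflect across h@2): 8 holes -> [(1, 1), (1, 3), (1, 4), (1, 6), (2, 1), (2, 3), (2, 4), (2, 6)]

Answer: 8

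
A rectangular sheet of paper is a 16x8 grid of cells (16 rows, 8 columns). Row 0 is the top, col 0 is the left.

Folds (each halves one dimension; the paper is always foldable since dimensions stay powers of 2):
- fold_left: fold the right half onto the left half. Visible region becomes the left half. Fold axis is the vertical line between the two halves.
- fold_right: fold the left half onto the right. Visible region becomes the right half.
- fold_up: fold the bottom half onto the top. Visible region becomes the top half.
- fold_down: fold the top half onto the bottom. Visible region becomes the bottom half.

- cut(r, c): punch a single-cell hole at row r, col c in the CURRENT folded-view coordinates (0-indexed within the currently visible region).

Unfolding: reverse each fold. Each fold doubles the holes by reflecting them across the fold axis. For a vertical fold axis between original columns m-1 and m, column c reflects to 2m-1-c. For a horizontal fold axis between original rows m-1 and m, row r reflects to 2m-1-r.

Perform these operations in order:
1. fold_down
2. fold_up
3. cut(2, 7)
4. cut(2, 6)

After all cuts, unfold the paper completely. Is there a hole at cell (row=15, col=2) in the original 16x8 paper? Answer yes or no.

Answer: no

Derivation:
Op 1 fold_down: fold axis h@8; visible region now rows[8,16) x cols[0,8) = 8x8
Op 2 fold_up: fold axis h@12; visible region now rows[8,12) x cols[0,8) = 4x8
Op 3 cut(2, 7): punch at orig (10,7); cuts so far [(10, 7)]; region rows[8,12) x cols[0,8) = 4x8
Op 4 cut(2, 6): punch at orig (10,6); cuts so far [(10, 6), (10, 7)]; region rows[8,12) x cols[0,8) = 4x8
Unfold 1 (reflect across h@12): 4 holes -> [(10, 6), (10, 7), (13, 6), (13, 7)]
Unfold 2 (reflect across h@8): 8 holes -> [(2, 6), (2, 7), (5, 6), (5, 7), (10, 6), (10, 7), (13, 6), (13, 7)]
Holes: [(2, 6), (2, 7), (5, 6), (5, 7), (10, 6), (10, 7), (13, 6), (13, 7)]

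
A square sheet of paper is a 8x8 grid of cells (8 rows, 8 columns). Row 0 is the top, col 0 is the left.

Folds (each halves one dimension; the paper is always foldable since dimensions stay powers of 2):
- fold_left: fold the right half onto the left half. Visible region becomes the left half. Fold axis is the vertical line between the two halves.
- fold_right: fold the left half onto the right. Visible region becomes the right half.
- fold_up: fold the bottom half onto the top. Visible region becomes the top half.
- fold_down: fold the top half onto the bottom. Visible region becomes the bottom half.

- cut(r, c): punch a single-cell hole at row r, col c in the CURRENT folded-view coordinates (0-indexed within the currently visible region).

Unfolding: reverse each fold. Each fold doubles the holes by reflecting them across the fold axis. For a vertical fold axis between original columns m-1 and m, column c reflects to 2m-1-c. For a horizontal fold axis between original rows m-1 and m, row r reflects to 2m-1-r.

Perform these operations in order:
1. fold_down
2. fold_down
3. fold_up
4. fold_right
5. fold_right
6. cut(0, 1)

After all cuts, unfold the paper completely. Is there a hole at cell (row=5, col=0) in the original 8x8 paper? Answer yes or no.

Op 1 fold_down: fold axis h@4; visible region now rows[4,8) x cols[0,8) = 4x8
Op 2 fold_down: fold axis h@6; visible region now rows[6,8) x cols[0,8) = 2x8
Op 3 fold_up: fold axis h@7; visible region now rows[6,7) x cols[0,8) = 1x8
Op 4 fold_right: fold axis v@4; visible region now rows[6,7) x cols[4,8) = 1x4
Op 5 fold_right: fold axis v@6; visible region now rows[6,7) x cols[6,8) = 1x2
Op 6 cut(0, 1): punch at orig (6,7); cuts so far [(6, 7)]; region rows[6,7) x cols[6,8) = 1x2
Unfold 1 (reflect across v@6): 2 holes -> [(6, 4), (6, 7)]
Unfold 2 (reflect across v@4): 4 holes -> [(6, 0), (6, 3), (6, 4), (6, 7)]
Unfold 3 (reflect across h@7): 8 holes -> [(6, 0), (6, 3), (6, 4), (6, 7), (7, 0), (7, 3), (7, 4), (7, 7)]
Unfold 4 (reflect across h@6): 16 holes -> [(4, 0), (4, 3), (4, 4), (4, 7), (5, 0), (5, 3), (5, 4), (5, 7), (6, 0), (6, 3), (6, 4), (6, 7), (7, 0), (7, 3), (7, 4), (7, 7)]
Unfold 5 (reflect across h@4): 32 holes -> [(0, 0), (0, 3), (0, 4), (0, 7), (1, 0), (1, 3), (1, 4), (1, 7), (2, 0), (2, 3), (2, 4), (2, 7), (3, 0), (3, 3), (3, 4), (3, 7), (4, 0), (4, 3), (4, 4), (4, 7), (5, 0), (5, 3), (5, 4), (5, 7), (6, 0), (6, 3), (6, 4), (6, 7), (7, 0), (7, 3), (7, 4), (7, 7)]
Holes: [(0, 0), (0, 3), (0, 4), (0, 7), (1, 0), (1, 3), (1, 4), (1, 7), (2, 0), (2, 3), (2, 4), (2, 7), (3, 0), (3, 3), (3, 4), (3, 7), (4, 0), (4, 3), (4, 4), (4, 7), (5, 0), (5, 3), (5, 4), (5, 7), (6, 0), (6, 3), (6, 4), (6, 7), (7, 0), (7, 3), (7, 4), (7, 7)]

Answer: yes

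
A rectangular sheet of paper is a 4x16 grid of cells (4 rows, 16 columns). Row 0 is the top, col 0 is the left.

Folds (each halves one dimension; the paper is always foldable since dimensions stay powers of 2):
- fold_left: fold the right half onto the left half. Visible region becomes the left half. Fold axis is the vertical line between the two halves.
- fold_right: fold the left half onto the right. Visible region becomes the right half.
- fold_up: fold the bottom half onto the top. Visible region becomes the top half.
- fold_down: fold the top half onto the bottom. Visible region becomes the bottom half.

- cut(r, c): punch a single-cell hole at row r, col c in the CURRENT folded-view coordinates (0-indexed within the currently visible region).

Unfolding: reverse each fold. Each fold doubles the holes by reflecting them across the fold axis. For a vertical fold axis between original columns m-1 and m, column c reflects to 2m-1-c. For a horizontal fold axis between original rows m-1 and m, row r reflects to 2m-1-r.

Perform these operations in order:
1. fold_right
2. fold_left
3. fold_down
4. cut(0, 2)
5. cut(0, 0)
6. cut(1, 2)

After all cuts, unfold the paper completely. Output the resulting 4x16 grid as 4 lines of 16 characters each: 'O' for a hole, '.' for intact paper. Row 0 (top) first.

Answer: ..O..O....O..O..
O.O..O.OO.O..O.O
O.O..O.OO.O..O.O
..O..O....O..O..

Derivation:
Op 1 fold_right: fold axis v@8; visible region now rows[0,4) x cols[8,16) = 4x8
Op 2 fold_left: fold axis v@12; visible region now rows[0,4) x cols[8,12) = 4x4
Op 3 fold_down: fold axis h@2; visible region now rows[2,4) x cols[8,12) = 2x4
Op 4 cut(0, 2): punch at orig (2,10); cuts so far [(2, 10)]; region rows[2,4) x cols[8,12) = 2x4
Op 5 cut(0, 0): punch at orig (2,8); cuts so far [(2, 8), (2, 10)]; region rows[2,4) x cols[8,12) = 2x4
Op 6 cut(1, 2): punch at orig (3,10); cuts so far [(2, 8), (2, 10), (3, 10)]; region rows[2,4) x cols[8,12) = 2x4
Unfold 1 (reflect across h@2): 6 holes -> [(0, 10), (1, 8), (1, 10), (2, 8), (2, 10), (3, 10)]
Unfold 2 (reflect across v@12): 12 holes -> [(0, 10), (0, 13), (1, 8), (1, 10), (1, 13), (1, 15), (2, 8), (2, 10), (2, 13), (2, 15), (3, 10), (3, 13)]
Unfold 3 (reflect across v@8): 24 holes -> [(0, 2), (0, 5), (0, 10), (0, 13), (1, 0), (1, 2), (1, 5), (1, 7), (1, 8), (1, 10), (1, 13), (1, 15), (2, 0), (2, 2), (2, 5), (2, 7), (2, 8), (2, 10), (2, 13), (2, 15), (3, 2), (3, 5), (3, 10), (3, 13)]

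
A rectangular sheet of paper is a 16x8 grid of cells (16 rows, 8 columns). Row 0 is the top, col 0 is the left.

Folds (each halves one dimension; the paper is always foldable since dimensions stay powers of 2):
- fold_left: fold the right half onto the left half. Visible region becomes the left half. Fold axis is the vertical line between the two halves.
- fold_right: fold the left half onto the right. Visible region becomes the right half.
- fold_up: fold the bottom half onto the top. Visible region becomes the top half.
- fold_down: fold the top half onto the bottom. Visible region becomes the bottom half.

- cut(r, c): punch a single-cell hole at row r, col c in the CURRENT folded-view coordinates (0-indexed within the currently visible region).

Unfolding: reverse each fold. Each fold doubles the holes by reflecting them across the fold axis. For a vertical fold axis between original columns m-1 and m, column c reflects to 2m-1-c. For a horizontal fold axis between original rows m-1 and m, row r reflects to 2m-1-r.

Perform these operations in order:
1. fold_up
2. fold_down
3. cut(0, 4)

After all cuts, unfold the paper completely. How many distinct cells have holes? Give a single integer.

Op 1 fold_up: fold axis h@8; visible region now rows[0,8) x cols[0,8) = 8x8
Op 2 fold_down: fold axis h@4; visible region now rows[4,8) x cols[0,8) = 4x8
Op 3 cut(0, 4): punch at orig (4,4); cuts so far [(4, 4)]; region rows[4,8) x cols[0,8) = 4x8
Unfold 1 (reflect across h@4): 2 holes -> [(3, 4), (4, 4)]
Unfold 2 (reflect across h@8): 4 holes -> [(3, 4), (4, 4), (11, 4), (12, 4)]

Answer: 4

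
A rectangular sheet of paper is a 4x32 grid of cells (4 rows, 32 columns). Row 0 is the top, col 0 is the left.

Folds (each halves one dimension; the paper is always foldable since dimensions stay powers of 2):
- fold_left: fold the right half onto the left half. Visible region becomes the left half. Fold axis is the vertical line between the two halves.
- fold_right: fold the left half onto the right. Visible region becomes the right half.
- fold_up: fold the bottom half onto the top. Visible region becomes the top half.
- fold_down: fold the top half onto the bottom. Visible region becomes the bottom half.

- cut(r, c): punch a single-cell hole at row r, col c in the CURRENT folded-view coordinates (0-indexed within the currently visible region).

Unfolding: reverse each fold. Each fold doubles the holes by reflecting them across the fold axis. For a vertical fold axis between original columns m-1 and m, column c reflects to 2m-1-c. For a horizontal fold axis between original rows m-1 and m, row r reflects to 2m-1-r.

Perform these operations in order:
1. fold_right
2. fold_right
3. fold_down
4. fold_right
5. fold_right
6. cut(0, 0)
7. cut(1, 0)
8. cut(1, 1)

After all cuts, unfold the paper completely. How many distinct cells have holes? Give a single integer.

Answer: 96

Derivation:
Op 1 fold_right: fold axis v@16; visible region now rows[0,4) x cols[16,32) = 4x16
Op 2 fold_right: fold axis v@24; visible region now rows[0,4) x cols[24,32) = 4x8
Op 3 fold_down: fold axis h@2; visible region now rows[2,4) x cols[24,32) = 2x8
Op 4 fold_right: fold axis v@28; visible region now rows[2,4) x cols[28,32) = 2x4
Op 5 fold_right: fold axis v@30; visible region now rows[2,4) x cols[30,32) = 2x2
Op 6 cut(0, 0): punch at orig (2,30); cuts so far [(2, 30)]; region rows[2,4) x cols[30,32) = 2x2
Op 7 cut(1, 0): punch at orig (3,30); cuts so far [(2, 30), (3, 30)]; region rows[2,4) x cols[30,32) = 2x2
Op 8 cut(1, 1): punch at orig (3,31); cuts so far [(2, 30), (3, 30), (3, 31)]; region rows[2,4) x cols[30,32) = 2x2
Unfold 1 (reflect across v@30): 6 holes -> [(2, 29), (2, 30), (3, 28), (3, 29), (3, 30), (3, 31)]
Unfold 2 (reflect across v@28): 12 holes -> [(2, 25), (2, 26), (2, 29), (2, 30), (3, 24), (3, 25), (3, 26), (3, 27), (3, 28), (3, 29), (3, 30), (3, 31)]
Unfold 3 (reflect across h@2): 24 holes -> [(0, 24), (0, 25), (0, 26), (0, 27), (0, 28), (0, 29), (0, 30), (0, 31), (1, 25), (1, 26), (1, 29), (1, 30), (2, 25), (2, 26), (2, 29), (2, 30), (3, 24), (3, 25), (3, 26), (3, 27), (3, 28), (3, 29), (3, 30), (3, 31)]
Unfold 4 (reflect across v@24): 48 holes -> [(0, 16), (0, 17), (0, 18), (0, 19), (0, 20), (0, 21), (0, 22), (0, 23), (0, 24), (0, 25), (0, 26), (0, 27), (0, 28), (0, 29), (0, 30), (0, 31), (1, 17), (1, 18), (1, 21), (1, 22), (1, 25), (1, 26), (1, 29), (1, 30), (2, 17), (2, 18), (2, 21), (2, 22), (2, 25), (2, 26), (2, 29), (2, 30), (3, 16), (3, 17), (3, 18), (3, 19), (3, 20), (3, 21), (3, 22), (3, 23), (3, 24), (3, 25), (3, 26), (3, 27), (3, 28), (3, 29), (3, 30), (3, 31)]
Unfold 5 (reflect across v@16): 96 holes -> [(0, 0), (0, 1), (0, 2), (0, 3), (0, 4), (0, 5), (0, 6), (0, 7), (0, 8), (0, 9), (0, 10), (0, 11), (0, 12), (0, 13), (0, 14), (0, 15), (0, 16), (0, 17), (0, 18), (0, 19), (0, 20), (0, 21), (0, 22), (0, 23), (0, 24), (0, 25), (0, 26), (0, 27), (0, 28), (0, 29), (0, 30), (0, 31), (1, 1), (1, 2), (1, 5), (1, 6), (1, 9), (1, 10), (1, 13), (1, 14), (1, 17), (1, 18), (1, 21), (1, 22), (1, 25), (1, 26), (1, 29), (1, 30), (2, 1), (2, 2), (2, 5), (2, 6), (2, 9), (2, 10), (2, 13), (2, 14), (2, 17), (2, 18), (2, 21), (2, 22), (2, 25), (2, 26), (2, 29), (2, 30), (3, 0), (3, 1), (3, 2), (3, 3), (3, 4), (3, 5), (3, 6), (3, 7), (3, 8), (3, 9), (3, 10), (3, 11), (3, 12), (3, 13), (3, 14), (3, 15), (3, 16), (3, 17), (3, 18), (3, 19), (3, 20), (3, 21), (3, 22), (3, 23), (3, 24), (3, 25), (3, 26), (3, 27), (3, 28), (3, 29), (3, 30), (3, 31)]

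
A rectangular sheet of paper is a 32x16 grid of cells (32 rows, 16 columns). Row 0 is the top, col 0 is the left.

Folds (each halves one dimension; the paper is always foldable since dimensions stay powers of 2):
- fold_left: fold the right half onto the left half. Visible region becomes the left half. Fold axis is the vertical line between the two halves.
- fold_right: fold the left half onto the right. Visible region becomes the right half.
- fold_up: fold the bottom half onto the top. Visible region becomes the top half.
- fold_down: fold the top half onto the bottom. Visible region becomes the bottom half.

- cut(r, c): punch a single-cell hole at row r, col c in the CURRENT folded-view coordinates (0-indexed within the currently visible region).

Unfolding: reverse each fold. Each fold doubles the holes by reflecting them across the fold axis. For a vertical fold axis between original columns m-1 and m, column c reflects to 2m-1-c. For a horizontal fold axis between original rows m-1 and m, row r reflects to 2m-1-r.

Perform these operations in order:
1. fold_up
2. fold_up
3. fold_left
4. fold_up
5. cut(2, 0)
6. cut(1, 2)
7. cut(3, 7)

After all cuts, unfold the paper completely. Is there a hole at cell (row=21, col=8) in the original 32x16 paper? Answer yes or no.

Op 1 fold_up: fold axis h@16; visible region now rows[0,16) x cols[0,16) = 16x16
Op 2 fold_up: fold axis h@8; visible region now rows[0,8) x cols[0,16) = 8x16
Op 3 fold_left: fold axis v@8; visible region now rows[0,8) x cols[0,8) = 8x8
Op 4 fold_up: fold axis h@4; visible region now rows[0,4) x cols[0,8) = 4x8
Op 5 cut(2, 0): punch at orig (2,0); cuts so far [(2, 0)]; region rows[0,4) x cols[0,8) = 4x8
Op 6 cut(1, 2): punch at orig (1,2); cuts so far [(1, 2), (2, 0)]; region rows[0,4) x cols[0,8) = 4x8
Op 7 cut(3, 7): punch at orig (3,7); cuts so far [(1, 2), (2, 0), (3, 7)]; region rows[0,4) x cols[0,8) = 4x8
Unfold 1 (reflect across h@4): 6 holes -> [(1, 2), (2, 0), (3, 7), (4, 7), (5, 0), (6, 2)]
Unfold 2 (reflect across v@8): 12 holes -> [(1, 2), (1, 13), (2, 0), (2, 15), (3, 7), (3, 8), (4, 7), (4, 8), (5, 0), (5, 15), (6, 2), (6, 13)]
Unfold 3 (reflect across h@8): 24 holes -> [(1, 2), (1, 13), (2, 0), (2, 15), (3, 7), (3, 8), (4, 7), (4, 8), (5, 0), (5, 15), (6, 2), (6, 13), (9, 2), (9, 13), (10, 0), (10, 15), (11, 7), (11, 8), (12, 7), (12, 8), (13, 0), (13, 15), (14, 2), (14, 13)]
Unfold 4 (reflect across h@16): 48 holes -> [(1, 2), (1, 13), (2, 0), (2, 15), (3, 7), (3, 8), (4, 7), (4, 8), (5, 0), (5, 15), (6, 2), (6, 13), (9, 2), (9, 13), (10, 0), (10, 15), (11, 7), (11, 8), (12, 7), (12, 8), (13, 0), (13, 15), (14, 2), (14, 13), (17, 2), (17, 13), (18, 0), (18, 15), (19, 7), (19, 8), (20, 7), (20, 8), (21, 0), (21, 15), (22, 2), (22, 13), (25, 2), (25, 13), (26, 0), (26, 15), (27, 7), (27, 8), (28, 7), (28, 8), (29, 0), (29, 15), (30, 2), (30, 13)]
Holes: [(1, 2), (1, 13), (2, 0), (2, 15), (3, 7), (3, 8), (4, 7), (4, 8), (5, 0), (5, 15), (6, 2), (6, 13), (9, 2), (9, 13), (10, 0), (10, 15), (11, 7), (11, 8), (12, 7), (12, 8), (13, 0), (13, 15), (14, 2), (14, 13), (17, 2), (17, 13), (18, 0), (18, 15), (19, 7), (19, 8), (20, 7), (20, 8), (21, 0), (21, 15), (22, 2), (22, 13), (25, 2), (25, 13), (26, 0), (26, 15), (27, 7), (27, 8), (28, 7), (28, 8), (29, 0), (29, 15), (30, 2), (30, 13)]

Answer: no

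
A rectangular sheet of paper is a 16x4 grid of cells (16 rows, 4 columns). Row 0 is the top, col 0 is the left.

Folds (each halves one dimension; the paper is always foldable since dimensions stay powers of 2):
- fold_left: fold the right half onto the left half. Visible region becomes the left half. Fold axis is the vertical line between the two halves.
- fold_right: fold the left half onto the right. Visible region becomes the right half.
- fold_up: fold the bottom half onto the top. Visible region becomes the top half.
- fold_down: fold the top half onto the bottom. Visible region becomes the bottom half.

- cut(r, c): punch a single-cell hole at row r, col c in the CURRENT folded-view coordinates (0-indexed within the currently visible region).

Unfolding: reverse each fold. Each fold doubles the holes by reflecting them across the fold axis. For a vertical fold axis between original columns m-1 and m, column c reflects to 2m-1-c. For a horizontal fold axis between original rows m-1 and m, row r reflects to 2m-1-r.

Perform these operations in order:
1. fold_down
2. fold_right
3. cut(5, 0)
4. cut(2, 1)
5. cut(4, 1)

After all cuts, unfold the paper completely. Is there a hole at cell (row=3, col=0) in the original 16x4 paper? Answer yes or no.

Answer: yes

Derivation:
Op 1 fold_down: fold axis h@8; visible region now rows[8,16) x cols[0,4) = 8x4
Op 2 fold_right: fold axis v@2; visible region now rows[8,16) x cols[2,4) = 8x2
Op 3 cut(5, 0): punch at orig (13,2); cuts so far [(13, 2)]; region rows[8,16) x cols[2,4) = 8x2
Op 4 cut(2, 1): punch at orig (10,3); cuts so far [(10, 3), (13, 2)]; region rows[8,16) x cols[2,4) = 8x2
Op 5 cut(4, 1): punch at orig (12,3); cuts so far [(10, 3), (12, 3), (13, 2)]; region rows[8,16) x cols[2,4) = 8x2
Unfold 1 (reflect across v@2): 6 holes -> [(10, 0), (10, 3), (12, 0), (12, 3), (13, 1), (13, 2)]
Unfold 2 (reflect across h@8): 12 holes -> [(2, 1), (2, 2), (3, 0), (3, 3), (5, 0), (5, 3), (10, 0), (10, 3), (12, 0), (12, 3), (13, 1), (13, 2)]
Holes: [(2, 1), (2, 2), (3, 0), (3, 3), (5, 0), (5, 3), (10, 0), (10, 3), (12, 0), (12, 3), (13, 1), (13, 2)]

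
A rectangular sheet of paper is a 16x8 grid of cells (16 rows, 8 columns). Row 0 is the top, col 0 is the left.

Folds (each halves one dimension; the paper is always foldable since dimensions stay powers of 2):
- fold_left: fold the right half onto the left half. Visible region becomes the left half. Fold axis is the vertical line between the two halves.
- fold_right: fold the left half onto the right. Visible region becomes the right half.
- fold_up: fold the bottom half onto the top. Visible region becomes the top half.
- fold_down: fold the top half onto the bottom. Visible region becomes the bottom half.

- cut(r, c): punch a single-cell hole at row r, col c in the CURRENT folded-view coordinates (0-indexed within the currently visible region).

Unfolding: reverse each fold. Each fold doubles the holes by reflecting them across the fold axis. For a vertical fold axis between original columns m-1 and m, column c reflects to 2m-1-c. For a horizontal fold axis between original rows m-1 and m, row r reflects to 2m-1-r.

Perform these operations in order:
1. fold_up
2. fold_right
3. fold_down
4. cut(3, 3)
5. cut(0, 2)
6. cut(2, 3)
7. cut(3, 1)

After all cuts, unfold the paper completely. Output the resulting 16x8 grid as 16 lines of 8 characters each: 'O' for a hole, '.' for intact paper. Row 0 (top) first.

Answer: O.O..O.O
O......O
........
.O....O.
.O....O.
........
O......O
O.O..O.O
O.O..O.O
O......O
........
.O....O.
.O....O.
........
O......O
O.O..O.O

Derivation:
Op 1 fold_up: fold axis h@8; visible region now rows[0,8) x cols[0,8) = 8x8
Op 2 fold_right: fold axis v@4; visible region now rows[0,8) x cols[4,8) = 8x4
Op 3 fold_down: fold axis h@4; visible region now rows[4,8) x cols[4,8) = 4x4
Op 4 cut(3, 3): punch at orig (7,7); cuts so far [(7, 7)]; region rows[4,8) x cols[4,8) = 4x4
Op 5 cut(0, 2): punch at orig (4,6); cuts so far [(4, 6), (7, 7)]; region rows[4,8) x cols[4,8) = 4x4
Op 6 cut(2, 3): punch at orig (6,7); cuts so far [(4, 6), (6, 7), (7, 7)]; region rows[4,8) x cols[4,8) = 4x4
Op 7 cut(3, 1): punch at orig (7,5); cuts so far [(4, 6), (6, 7), (7, 5), (7, 7)]; region rows[4,8) x cols[4,8) = 4x4
Unfold 1 (reflect across h@4): 8 holes -> [(0, 5), (0, 7), (1, 7), (3, 6), (4, 6), (6, 7), (7, 5), (7, 7)]
Unfold 2 (reflect across v@4): 16 holes -> [(0, 0), (0, 2), (0, 5), (0, 7), (1, 0), (1, 7), (3, 1), (3, 6), (4, 1), (4, 6), (6, 0), (6, 7), (7, 0), (7, 2), (7, 5), (7, 7)]
Unfold 3 (reflect across h@8): 32 holes -> [(0, 0), (0, 2), (0, 5), (0, 7), (1, 0), (1, 7), (3, 1), (3, 6), (4, 1), (4, 6), (6, 0), (6, 7), (7, 0), (7, 2), (7, 5), (7, 7), (8, 0), (8, 2), (8, 5), (8, 7), (9, 0), (9, 7), (11, 1), (11, 6), (12, 1), (12, 6), (14, 0), (14, 7), (15, 0), (15, 2), (15, 5), (15, 7)]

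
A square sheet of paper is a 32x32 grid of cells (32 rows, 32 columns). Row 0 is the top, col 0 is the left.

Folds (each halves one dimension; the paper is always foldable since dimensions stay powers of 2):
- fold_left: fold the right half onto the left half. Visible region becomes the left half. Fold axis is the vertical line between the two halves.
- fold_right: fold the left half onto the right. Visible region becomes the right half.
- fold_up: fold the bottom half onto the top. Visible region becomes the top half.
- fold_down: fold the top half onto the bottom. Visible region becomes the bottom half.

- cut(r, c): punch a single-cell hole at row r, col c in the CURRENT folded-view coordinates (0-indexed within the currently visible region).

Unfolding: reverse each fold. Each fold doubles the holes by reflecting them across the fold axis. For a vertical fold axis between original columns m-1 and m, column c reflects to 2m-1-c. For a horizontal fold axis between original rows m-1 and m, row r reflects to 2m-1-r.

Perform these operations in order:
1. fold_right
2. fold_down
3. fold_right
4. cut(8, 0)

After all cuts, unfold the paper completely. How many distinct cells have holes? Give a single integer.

Answer: 8

Derivation:
Op 1 fold_right: fold axis v@16; visible region now rows[0,32) x cols[16,32) = 32x16
Op 2 fold_down: fold axis h@16; visible region now rows[16,32) x cols[16,32) = 16x16
Op 3 fold_right: fold axis v@24; visible region now rows[16,32) x cols[24,32) = 16x8
Op 4 cut(8, 0): punch at orig (24,24); cuts so far [(24, 24)]; region rows[16,32) x cols[24,32) = 16x8
Unfold 1 (reflect across v@24): 2 holes -> [(24, 23), (24, 24)]
Unfold 2 (reflect across h@16): 4 holes -> [(7, 23), (7, 24), (24, 23), (24, 24)]
Unfold 3 (reflect across v@16): 8 holes -> [(7, 7), (7, 8), (7, 23), (7, 24), (24, 7), (24, 8), (24, 23), (24, 24)]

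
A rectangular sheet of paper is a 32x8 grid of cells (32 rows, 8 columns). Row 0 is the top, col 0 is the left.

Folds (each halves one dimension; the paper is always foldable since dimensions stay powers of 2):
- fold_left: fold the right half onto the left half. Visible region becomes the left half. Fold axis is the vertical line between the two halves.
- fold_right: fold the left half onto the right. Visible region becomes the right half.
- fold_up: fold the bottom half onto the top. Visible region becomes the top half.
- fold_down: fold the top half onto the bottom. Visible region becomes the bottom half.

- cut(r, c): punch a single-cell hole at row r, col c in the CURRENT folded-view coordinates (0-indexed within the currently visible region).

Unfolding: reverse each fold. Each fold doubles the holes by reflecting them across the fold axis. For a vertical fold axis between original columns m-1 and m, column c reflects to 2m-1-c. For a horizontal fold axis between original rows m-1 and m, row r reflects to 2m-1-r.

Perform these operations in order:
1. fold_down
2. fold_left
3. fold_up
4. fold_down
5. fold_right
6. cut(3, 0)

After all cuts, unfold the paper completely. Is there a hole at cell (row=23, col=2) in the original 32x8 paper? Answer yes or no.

Answer: yes

Derivation:
Op 1 fold_down: fold axis h@16; visible region now rows[16,32) x cols[0,8) = 16x8
Op 2 fold_left: fold axis v@4; visible region now rows[16,32) x cols[0,4) = 16x4
Op 3 fold_up: fold axis h@24; visible region now rows[16,24) x cols[0,4) = 8x4
Op 4 fold_down: fold axis h@20; visible region now rows[20,24) x cols[0,4) = 4x4
Op 5 fold_right: fold axis v@2; visible region now rows[20,24) x cols[2,4) = 4x2
Op 6 cut(3, 0): punch at orig (23,2); cuts so far [(23, 2)]; region rows[20,24) x cols[2,4) = 4x2
Unfold 1 (reflect across v@2): 2 holes -> [(23, 1), (23, 2)]
Unfold 2 (reflect across h@20): 4 holes -> [(16, 1), (16, 2), (23, 1), (23, 2)]
Unfold 3 (reflect across h@24): 8 holes -> [(16, 1), (16, 2), (23, 1), (23, 2), (24, 1), (24, 2), (31, 1), (31, 2)]
Unfold 4 (reflect across v@4): 16 holes -> [(16, 1), (16, 2), (16, 5), (16, 6), (23, 1), (23, 2), (23, 5), (23, 6), (24, 1), (24, 2), (24, 5), (24, 6), (31, 1), (31, 2), (31, 5), (31, 6)]
Unfold 5 (reflect across h@16): 32 holes -> [(0, 1), (0, 2), (0, 5), (0, 6), (7, 1), (7, 2), (7, 5), (7, 6), (8, 1), (8, 2), (8, 5), (8, 6), (15, 1), (15, 2), (15, 5), (15, 6), (16, 1), (16, 2), (16, 5), (16, 6), (23, 1), (23, 2), (23, 5), (23, 6), (24, 1), (24, 2), (24, 5), (24, 6), (31, 1), (31, 2), (31, 5), (31, 6)]
Holes: [(0, 1), (0, 2), (0, 5), (0, 6), (7, 1), (7, 2), (7, 5), (7, 6), (8, 1), (8, 2), (8, 5), (8, 6), (15, 1), (15, 2), (15, 5), (15, 6), (16, 1), (16, 2), (16, 5), (16, 6), (23, 1), (23, 2), (23, 5), (23, 6), (24, 1), (24, 2), (24, 5), (24, 6), (31, 1), (31, 2), (31, 5), (31, 6)]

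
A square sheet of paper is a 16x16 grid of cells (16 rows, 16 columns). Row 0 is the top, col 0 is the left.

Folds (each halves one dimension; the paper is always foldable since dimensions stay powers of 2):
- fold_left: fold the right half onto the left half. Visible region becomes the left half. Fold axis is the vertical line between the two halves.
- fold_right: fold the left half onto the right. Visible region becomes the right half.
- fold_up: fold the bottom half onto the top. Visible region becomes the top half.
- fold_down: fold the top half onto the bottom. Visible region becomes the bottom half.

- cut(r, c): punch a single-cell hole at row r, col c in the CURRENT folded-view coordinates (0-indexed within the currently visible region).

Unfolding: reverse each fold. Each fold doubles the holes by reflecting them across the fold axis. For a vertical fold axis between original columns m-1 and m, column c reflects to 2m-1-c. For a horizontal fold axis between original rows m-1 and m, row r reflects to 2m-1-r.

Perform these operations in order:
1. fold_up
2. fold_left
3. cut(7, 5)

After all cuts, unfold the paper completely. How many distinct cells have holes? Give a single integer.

Op 1 fold_up: fold axis h@8; visible region now rows[0,8) x cols[0,16) = 8x16
Op 2 fold_left: fold axis v@8; visible region now rows[0,8) x cols[0,8) = 8x8
Op 3 cut(7, 5): punch at orig (7,5); cuts so far [(7, 5)]; region rows[0,8) x cols[0,8) = 8x8
Unfold 1 (reflect across v@8): 2 holes -> [(7, 5), (7, 10)]
Unfold 2 (reflect across h@8): 4 holes -> [(7, 5), (7, 10), (8, 5), (8, 10)]

Answer: 4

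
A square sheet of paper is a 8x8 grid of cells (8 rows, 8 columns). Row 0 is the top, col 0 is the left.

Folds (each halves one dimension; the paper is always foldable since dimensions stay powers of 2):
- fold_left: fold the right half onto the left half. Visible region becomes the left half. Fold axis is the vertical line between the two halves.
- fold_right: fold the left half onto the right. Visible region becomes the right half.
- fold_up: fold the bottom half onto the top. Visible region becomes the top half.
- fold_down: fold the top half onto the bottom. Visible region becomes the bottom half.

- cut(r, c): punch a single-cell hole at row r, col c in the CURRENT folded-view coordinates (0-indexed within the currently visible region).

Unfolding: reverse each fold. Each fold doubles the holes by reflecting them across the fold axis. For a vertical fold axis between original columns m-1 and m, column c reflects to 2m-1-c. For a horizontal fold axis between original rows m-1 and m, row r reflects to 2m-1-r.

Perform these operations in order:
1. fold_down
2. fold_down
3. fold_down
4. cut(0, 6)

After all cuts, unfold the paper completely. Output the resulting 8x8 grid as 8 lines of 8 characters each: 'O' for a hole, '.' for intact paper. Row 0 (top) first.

Answer: ......O.
......O.
......O.
......O.
......O.
......O.
......O.
......O.

Derivation:
Op 1 fold_down: fold axis h@4; visible region now rows[4,8) x cols[0,8) = 4x8
Op 2 fold_down: fold axis h@6; visible region now rows[6,8) x cols[0,8) = 2x8
Op 3 fold_down: fold axis h@7; visible region now rows[7,8) x cols[0,8) = 1x8
Op 4 cut(0, 6): punch at orig (7,6); cuts so far [(7, 6)]; region rows[7,8) x cols[0,8) = 1x8
Unfold 1 (reflect across h@7): 2 holes -> [(6, 6), (7, 6)]
Unfold 2 (reflect across h@6): 4 holes -> [(4, 6), (5, 6), (6, 6), (7, 6)]
Unfold 3 (reflect across h@4): 8 holes -> [(0, 6), (1, 6), (2, 6), (3, 6), (4, 6), (5, 6), (6, 6), (7, 6)]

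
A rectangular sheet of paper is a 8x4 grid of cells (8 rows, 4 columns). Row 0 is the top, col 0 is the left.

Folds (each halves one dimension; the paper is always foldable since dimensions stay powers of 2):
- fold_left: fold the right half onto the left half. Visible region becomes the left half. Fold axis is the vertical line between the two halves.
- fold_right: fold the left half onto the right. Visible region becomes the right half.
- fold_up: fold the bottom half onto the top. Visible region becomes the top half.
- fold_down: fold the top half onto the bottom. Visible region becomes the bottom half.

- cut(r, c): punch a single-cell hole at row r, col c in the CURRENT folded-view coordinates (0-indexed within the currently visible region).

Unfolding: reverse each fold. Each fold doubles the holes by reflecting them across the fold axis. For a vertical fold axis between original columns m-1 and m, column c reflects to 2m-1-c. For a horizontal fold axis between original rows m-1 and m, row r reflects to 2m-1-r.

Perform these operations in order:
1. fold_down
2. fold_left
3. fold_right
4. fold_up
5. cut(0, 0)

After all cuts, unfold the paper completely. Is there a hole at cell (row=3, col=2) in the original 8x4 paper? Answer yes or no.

Answer: yes

Derivation:
Op 1 fold_down: fold axis h@4; visible region now rows[4,8) x cols[0,4) = 4x4
Op 2 fold_left: fold axis v@2; visible region now rows[4,8) x cols[0,2) = 4x2
Op 3 fold_right: fold axis v@1; visible region now rows[4,8) x cols[1,2) = 4x1
Op 4 fold_up: fold axis h@6; visible region now rows[4,6) x cols[1,2) = 2x1
Op 5 cut(0, 0): punch at orig (4,1); cuts so far [(4, 1)]; region rows[4,6) x cols[1,2) = 2x1
Unfold 1 (reflect across h@6): 2 holes -> [(4, 1), (7, 1)]
Unfold 2 (reflect across v@1): 4 holes -> [(4, 0), (4, 1), (7, 0), (7, 1)]
Unfold 3 (reflect across v@2): 8 holes -> [(4, 0), (4, 1), (4, 2), (4, 3), (7, 0), (7, 1), (7, 2), (7, 3)]
Unfold 4 (reflect across h@4): 16 holes -> [(0, 0), (0, 1), (0, 2), (0, 3), (3, 0), (3, 1), (3, 2), (3, 3), (4, 0), (4, 1), (4, 2), (4, 3), (7, 0), (7, 1), (7, 2), (7, 3)]
Holes: [(0, 0), (0, 1), (0, 2), (0, 3), (3, 0), (3, 1), (3, 2), (3, 3), (4, 0), (4, 1), (4, 2), (4, 3), (7, 0), (7, 1), (7, 2), (7, 3)]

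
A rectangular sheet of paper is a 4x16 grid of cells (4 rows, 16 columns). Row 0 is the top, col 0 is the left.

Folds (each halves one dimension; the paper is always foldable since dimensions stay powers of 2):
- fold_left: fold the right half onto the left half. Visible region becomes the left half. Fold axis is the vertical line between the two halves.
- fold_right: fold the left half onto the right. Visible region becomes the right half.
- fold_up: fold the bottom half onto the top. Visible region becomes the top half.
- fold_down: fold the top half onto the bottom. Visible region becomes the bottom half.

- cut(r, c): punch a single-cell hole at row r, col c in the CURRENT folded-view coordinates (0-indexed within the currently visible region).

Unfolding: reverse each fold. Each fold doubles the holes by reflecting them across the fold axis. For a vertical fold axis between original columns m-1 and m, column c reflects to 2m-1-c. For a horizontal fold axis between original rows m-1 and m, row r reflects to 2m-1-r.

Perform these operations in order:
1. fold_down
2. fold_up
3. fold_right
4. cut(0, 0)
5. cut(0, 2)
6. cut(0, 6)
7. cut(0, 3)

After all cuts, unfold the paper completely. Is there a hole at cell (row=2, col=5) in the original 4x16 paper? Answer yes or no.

Answer: yes

Derivation:
Op 1 fold_down: fold axis h@2; visible region now rows[2,4) x cols[0,16) = 2x16
Op 2 fold_up: fold axis h@3; visible region now rows[2,3) x cols[0,16) = 1x16
Op 3 fold_right: fold axis v@8; visible region now rows[2,3) x cols[8,16) = 1x8
Op 4 cut(0, 0): punch at orig (2,8); cuts so far [(2, 8)]; region rows[2,3) x cols[8,16) = 1x8
Op 5 cut(0, 2): punch at orig (2,10); cuts so far [(2, 8), (2, 10)]; region rows[2,3) x cols[8,16) = 1x8
Op 6 cut(0, 6): punch at orig (2,14); cuts so far [(2, 8), (2, 10), (2, 14)]; region rows[2,3) x cols[8,16) = 1x8
Op 7 cut(0, 3): punch at orig (2,11); cuts so far [(2, 8), (2, 10), (2, 11), (2, 14)]; region rows[2,3) x cols[8,16) = 1x8
Unfold 1 (reflect across v@8): 8 holes -> [(2, 1), (2, 4), (2, 5), (2, 7), (2, 8), (2, 10), (2, 11), (2, 14)]
Unfold 2 (reflect across h@3): 16 holes -> [(2, 1), (2, 4), (2, 5), (2, 7), (2, 8), (2, 10), (2, 11), (2, 14), (3, 1), (3, 4), (3, 5), (3, 7), (3, 8), (3, 10), (3, 11), (3, 14)]
Unfold 3 (reflect across h@2): 32 holes -> [(0, 1), (0, 4), (0, 5), (0, 7), (0, 8), (0, 10), (0, 11), (0, 14), (1, 1), (1, 4), (1, 5), (1, 7), (1, 8), (1, 10), (1, 11), (1, 14), (2, 1), (2, 4), (2, 5), (2, 7), (2, 8), (2, 10), (2, 11), (2, 14), (3, 1), (3, 4), (3, 5), (3, 7), (3, 8), (3, 10), (3, 11), (3, 14)]
Holes: [(0, 1), (0, 4), (0, 5), (0, 7), (0, 8), (0, 10), (0, 11), (0, 14), (1, 1), (1, 4), (1, 5), (1, 7), (1, 8), (1, 10), (1, 11), (1, 14), (2, 1), (2, 4), (2, 5), (2, 7), (2, 8), (2, 10), (2, 11), (2, 14), (3, 1), (3, 4), (3, 5), (3, 7), (3, 8), (3, 10), (3, 11), (3, 14)]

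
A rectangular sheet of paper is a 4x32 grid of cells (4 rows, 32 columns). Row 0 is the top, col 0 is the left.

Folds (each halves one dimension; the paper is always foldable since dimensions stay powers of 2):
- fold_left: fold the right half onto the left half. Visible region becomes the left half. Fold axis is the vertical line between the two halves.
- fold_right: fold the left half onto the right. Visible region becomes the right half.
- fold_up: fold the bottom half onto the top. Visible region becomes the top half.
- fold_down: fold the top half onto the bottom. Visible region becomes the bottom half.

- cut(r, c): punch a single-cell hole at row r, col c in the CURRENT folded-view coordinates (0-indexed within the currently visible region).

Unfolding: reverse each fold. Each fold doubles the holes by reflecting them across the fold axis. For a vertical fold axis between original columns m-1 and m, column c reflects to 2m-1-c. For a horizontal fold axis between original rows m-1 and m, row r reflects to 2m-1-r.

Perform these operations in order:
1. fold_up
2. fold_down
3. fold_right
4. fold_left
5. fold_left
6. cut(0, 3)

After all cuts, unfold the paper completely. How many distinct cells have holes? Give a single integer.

Op 1 fold_up: fold axis h@2; visible region now rows[0,2) x cols[0,32) = 2x32
Op 2 fold_down: fold axis h@1; visible region now rows[1,2) x cols[0,32) = 1x32
Op 3 fold_right: fold axis v@16; visible region now rows[1,2) x cols[16,32) = 1x16
Op 4 fold_left: fold axis v@24; visible region now rows[1,2) x cols[16,24) = 1x8
Op 5 fold_left: fold axis v@20; visible region now rows[1,2) x cols[16,20) = 1x4
Op 6 cut(0, 3): punch at orig (1,19); cuts so far [(1, 19)]; region rows[1,2) x cols[16,20) = 1x4
Unfold 1 (reflect across v@20): 2 holes -> [(1, 19), (1, 20)]
Unfold 2 (reflect across v@24): 4 holes -> [(1, 19), (1, 20), (1, 27), (1, 28)]
Unfold 3 (reflect across v@16): 8 holes -> [(1, 3), (1, 4), (1, 11), (1, 12), (1, 19), (1, 20), (1, 27), (1, 28)]
Unfold 4 (reflect across h@1): 16 holes -> [(0, 3), (0, 4), (0, 11), (0, 12), (0, 19), (0, 20), (0, 27), (0, 28), (1, 3), (1, 4), (1, 11), (1, 12), (1, 19), (1, 20), (1, 27), (1, 28)]
Unfold 5 (reflect across h@2): 32 holes -> [(0, 3), (0, 4), (0, 11), (0, 12), (0, 19), (0, 20), (0, 27), (0, 28), (1, 3), (1, 4), (1, 11), (1, 12), (1, 19), (1, 20), (1, 27), (1, 28), (2, 3), (2, 4), (2, 11), (2, 12), (2, 19), (2, 20), (2, 27), (2, 28), (3, 3), (3, 4), (3, 11), (3, 12), (3, 19), (3, 20), (3, 27), (3, 28)]

Answer: 32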